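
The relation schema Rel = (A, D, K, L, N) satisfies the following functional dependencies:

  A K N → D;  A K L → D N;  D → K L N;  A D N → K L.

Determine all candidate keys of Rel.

Attribute A never appears on the right-hand side of any dependency, so A must belong to every candidate key.
{A}⁺ = {A}, which is not all of the schema, so we must add further attributes.
{A, D}⁺: D→KLN adds K, L, N → {A, D, K, L, N}. Minimal: {D}⁺ = {D, K, L, N}; {A}⁺ = {A} — none reach the full schema.
{A, K, L}⁺: AKL→DN adds D, N → {A, D, K, L, N}. Minimal: {K, L}⁺ = {K, L}; {A, L}⁺ = {A, L}; {A, K}⁺ = {A, K} — none reach the full schema.
{A, K, N}⁺: AKN→D adds D; D→KLN adds L → {A, D, K, L, N}. Minimal: {K, N}⁺ = {K, N}; {A, N}⁺ = {A, N}; {A, K}⁺ = {A, K} — none reach the full schema.

AD; AKL; AKN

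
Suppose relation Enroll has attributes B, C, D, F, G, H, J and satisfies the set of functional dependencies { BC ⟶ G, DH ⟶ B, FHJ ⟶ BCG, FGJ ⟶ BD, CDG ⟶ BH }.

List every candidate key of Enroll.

FHJ, BCFJ, CFGJ

{F, H, J}⁺: FHJ→BCG adds B, C, G; FGJ→BD adds D → {B, C, D, F, G, H, J}. Minimal: {H, J}⁺ = {H, J}; {F, J}⁺ = {F, J}; {F, H}⁺ = {F, H} — none reach the full schema.
{B, C, F, J}⁺: BC→G adds G; FGJ→BD adds D; CDG→BH adds H → {B, C, D, F, G, H, J}. Minimal: {C, F, J}⁺ = {C, F, J}; {B, F, J}⁺ = {B, F, J}; {B, C, J}⁺ = {B, C, G, J}; … — none reach the full schema.
{C, F, G, J}⁺: FGJ→BD adds B, D; CDG→BH adds H → {B, C, D, F, G, H, J}. Minimal: {F, G, J}⁺ = {B, D, F, G, J}; {C, G, J}⁺ = {C, G, J}; {C, F, J}⁺ = {C, F, J}; … — none reach the full schema.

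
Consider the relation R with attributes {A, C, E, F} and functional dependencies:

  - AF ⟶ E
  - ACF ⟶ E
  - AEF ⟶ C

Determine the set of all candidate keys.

AF

{A, F}⁺: AF→E adds E; AEF→C adds C → {A, C, E, F}. Minimal: {F}⁺ = {F}; {A}⁺ = {A} — none reach the full schema.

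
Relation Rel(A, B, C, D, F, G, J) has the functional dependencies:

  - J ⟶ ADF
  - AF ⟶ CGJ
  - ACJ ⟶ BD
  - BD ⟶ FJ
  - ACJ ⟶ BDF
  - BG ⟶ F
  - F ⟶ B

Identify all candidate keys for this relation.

(J); (A, F); (B, D); (D, F); (A, B, G)

{J}⁺: J→ADF adds A, D, F; AF→CGJ adds C, G; ACJ→BD adds B → {A, B, C, D, F, G, J}.
{A, F}⁺: AF→CGJ adds C, G, J; ACJ→BD adds B, D → {A, B, C, D, F, G, J}.
{B, D}⁺: BD→FJ adds F, J; J→ADF adds A; AF→CGJ adds C, G → {A, B, C, D, F, G, J}.
{D, F}⁺: F→B adds B; BD→FJ adds J; J→ADF adds A; AF→CGJ adds C, G → {A, B, C, D, F, G, J}.
{A, B, G}⁺: BG→F adds F; AF→CGJ adds C, J; ACJ→BD adds D → {A, B, C, D, F, G, J}.
Any other superkey contains one of these as a subset, so there are no further candidate keys.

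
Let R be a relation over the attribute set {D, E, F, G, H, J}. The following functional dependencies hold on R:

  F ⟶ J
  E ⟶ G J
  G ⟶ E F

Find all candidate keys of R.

Attributes D, H never appear on any right-hand side, so every candidate key must contain {D, H}.
{D, H}⁺ = {D, H}, which is not all of the schema, so we must add further attributes.
{D, E, H}⁺: E→GJ adds G, J; G→EF adds F → {D, E, F, G, H, J}. Minimal: {E, H}⁺ = {E, F, G, H, J}; {D, H}⁺ = {D, H}; {D, E}⁺ = {D, E, F, G, J} — none reach the full schema.
{D, G, H}⁺: G→EF adds E, F; F→J adds J → {D, E, F, G, H, J}. Minimal: {G, H}⁺ = {E, F, G, H, J}; {D, H}⁺ = {D, H}; {D, G}⁺ = {D, E, F, G, J} — none reach the full schema.

{D, E, H}; {D, G, H}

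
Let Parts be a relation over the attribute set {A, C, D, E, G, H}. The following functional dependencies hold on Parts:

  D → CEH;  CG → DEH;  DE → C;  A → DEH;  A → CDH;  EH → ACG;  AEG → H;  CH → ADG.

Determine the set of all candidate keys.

{A}⁺: A→DEH adds D, E, H; A→CDH adds C; EH→ACG adds G → {A, C, D, E, G, H}.
{D}⁺: D→CEH adds C, E, H; EH→ACG adds A, G → {A, C, D, E, G, H}.
{C, G}⁺: CG→DEH adds D, E, H; EH→ACG adds A → {A, C, D, E, G, H}. Minimal: {G}⁺ = {G}; {C}⁺ = {C} — none reach the full schema.
{C, H}⁺: CH→ADG adds A, D, G; D→CEH adds E → {A, C, D, E, G, H}. Minimal: {H}⁺ = {H}; {C}⁺ = {C} — none reach the full schema.
{E, H}⁺: EH→ACG adds A, C, G; CH→ADG adds D → {A, C, D, E, G, H}. Minimal: {H}⁺ = {H}; {E}⁺ = {E} — none reach the full schema.
Any other superkey contains one of these as a subset, so there are no further candidate keys.

A, D, CG, CH, EH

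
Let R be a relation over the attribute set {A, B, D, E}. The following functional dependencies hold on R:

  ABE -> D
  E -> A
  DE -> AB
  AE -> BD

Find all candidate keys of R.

(E)

Attribute E never appears on the right-hand side of any dependency, so E must belong to every candidate key.
{E}⁺ = {A, B, D, E}, which is all of the schema, so {E} is the only candidate key.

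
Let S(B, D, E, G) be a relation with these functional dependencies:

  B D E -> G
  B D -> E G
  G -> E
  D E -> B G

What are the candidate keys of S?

(B, D); (D, E); (D, G)

{B, D}⁺: BD→EG adds E, G → {B, D, E, G}. Minimal: {D}⁺ = {D}; {B}⁺ = {B} — none reach the full schema.
{D, E}⁺: DE→BG adds B, G → {B, D, E, G}. Minimal: {E}⁺ = {E}; {D}⁺ = {D} — none reach the full schema.
{D, G}⁺: G→E adds E; DE→BG adds B → {B, D, E, G}. Minimal: {G}⁺ = {E, G}; {D}⁺ = {D} — none reach the full schema.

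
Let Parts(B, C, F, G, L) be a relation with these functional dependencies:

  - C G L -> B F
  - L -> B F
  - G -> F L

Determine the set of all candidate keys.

{C, G}

Attributes C, G never appear on any right-hand side, so every candidate key must contain {C, G}.
{C, G}⁺ = {B, C, F, G, L}, which is all of the schema, so {C, G} is the only candidate key.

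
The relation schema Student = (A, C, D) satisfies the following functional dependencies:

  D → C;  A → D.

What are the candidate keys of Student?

A

{A}⁺: A→D adds D; D→C adds C → {A, C, D}.
No other minimal superkey exists.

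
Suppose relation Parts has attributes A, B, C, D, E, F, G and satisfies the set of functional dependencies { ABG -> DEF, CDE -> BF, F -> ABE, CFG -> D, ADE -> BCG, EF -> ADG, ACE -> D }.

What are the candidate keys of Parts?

{F}⁺: F→ABE adds A, B, E; EF→ADG adds D, G; ADE→BCG adds C → {A, B, C, D, E, F, G}.
{A, B, G}⁺: ABG→DEF adds D, E, F; ADE→BCG adds C → {A, B, C, D, E, F, G}. Minimal: {B, G}⁺ = {B, G}; {A, G}⁺ = {A, G}; {A, B}⁺ = {A, B} — none reach the full schema.
{A, C, E}⁺: ACE→D adds D; CDE→BF adds B, F; ADE→BCG adds G → {A, B, C, D, E, F, G}. Minimal: {C, E}⁺ = {C, E}; {A, E}⁺ = {A, E}; {A, C}⁺ = {A, C} — none reach the full schema.
{A, D, E}⁺: ADE→BCG adds B, C, G; ABG→DEF adds F → {A, B, C, D, E, F, G}. Minimal: {D, E}⁺ = {D, E}; {A, E}⁺ = {A, E}; {A, D}⁺ = {A, D} — none reach the full schema.
{C, D, E}⁺: CDE→BF adds B, F; F→ABE adds A; ADE→BCG adds G → {A, B, C, D, E, F, G}. Minimal: {D, E}⁺ = {D, E}; {C, E}⁺ = {C, E}; {C, D}⁺ = {C, D} — none reach the full schema.

{F}, {A, B, G}, {A, C, E}, {A, D, E}, {C, D, E}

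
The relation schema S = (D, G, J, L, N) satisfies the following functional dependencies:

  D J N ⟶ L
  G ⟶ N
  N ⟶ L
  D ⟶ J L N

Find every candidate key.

{D, G}

Attributes D, G never appear on any right-hand side, so every candidate key must contain {D, G}.
{D, G}⁺ = {D, G, J, L, N}, which is all of the schema, so {D, G} is the only candidate key.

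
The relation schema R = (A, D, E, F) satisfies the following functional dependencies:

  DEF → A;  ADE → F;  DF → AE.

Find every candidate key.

DF, ADE

Attribute D never appears on the right-hand side of any dependency, so D must belong to every candidate key.
{D}⁺ = {D}, which is not all of the schema, so we must add further attributes.
{D, F}⁺: DF→AE adds A, E → {A, D, E, F}.
{A, D, E}⁺: ADE→F adds F → {A, D, E, F}.
Any other superkey contains one of these as a subset, so there are no further candidate keys.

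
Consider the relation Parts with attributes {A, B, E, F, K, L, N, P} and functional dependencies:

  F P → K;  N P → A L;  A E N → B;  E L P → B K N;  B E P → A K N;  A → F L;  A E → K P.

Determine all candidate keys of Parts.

AE, BEP, ELP, ENP

Attribute E never appears on the right-hand side of any dependency, so E must belong to every candidate key.
{E}⁺ = {E}, which is not all of the schema, so we must add further attributes.
{A, E}⁺: A→FL adds F, L; AE→KP adds K, P; ELP→BKN adds B, N → {A, B, E, F, K, L, N, P}. Minimal: {E}⁺ = {E}; {A}⁺ = {A, F, L} — none reach the full schema.
{B, E, P}⁺: BEP→AKN adds A, K, N; A→FL adds F, L → {A, B, E, F, K, L, N, P}. Minimal: {E, P}⁺ = {E, P}; {B, P}⁺ = {B, P}; {B, E}⁺ = {B, E} — none reach the full schema.
{E, L, P}⁺: ELP→BKN adds B, K, N; BEP→AKN adds A; A→FL adds F → {A, B, E, F, K, L, N, P}. Minimal: {L, P}⁺ = {L, P}; {E, P}⁺ = {E, P}; {E, L}⁺ = {E, L} — none reach the full schema.
{E, N, P}⁺: NP→AL adds A, L; AEN→B adds B; ELP→BKN adds K; A→FL adds F → {A, B, E, F, K, L, N, P}. Minimal: {N, P}⁺ = {A, F, K, L, N, P}; {E, P}⁺ = {E, P}; {E, N}⁺ = {E, N} — none reach the full schema.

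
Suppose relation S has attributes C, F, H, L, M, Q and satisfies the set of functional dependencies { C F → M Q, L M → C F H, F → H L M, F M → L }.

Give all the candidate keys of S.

(F), (L, M)

{F}⁺: F→HLM adds H, L, M; LM→CFH adds C; CF→MQ adds Q → {C, F, H, L, M, Q}.
{L, M}⁺: LM→CFH adds C, F, H; CF→MQ adds Q → {C, F, H, L, M, Q}. Minimal: {M}⁺ = {M}; {L}⁺ = {L} — none reach the full schema.
Any other superkey contains one of these as a subset, so there are no further candidate keys.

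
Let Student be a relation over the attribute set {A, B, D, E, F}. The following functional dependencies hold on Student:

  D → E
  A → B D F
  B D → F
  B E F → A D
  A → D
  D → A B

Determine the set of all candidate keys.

A, D, BEF

{A}⁺: A→BDF adds B, D, F; D→E adds E → {A, B, D, E, F}.
{D}⁺: D→E adds E; D→AB adds A, B; A→BDF adds F → {A, B, D, E, F}.
{B, E, F}⁺: BEF→AD adds A, D → {A, B, D, E, F}. Minimal: {E, F}⁺ = {E, F}; {B, F}⁺ = {B, F}; {B, E}⁺ = {B, E} — none reach the full schema.
Any other superkey contains one of these as a subset, so there are no further candidate keys.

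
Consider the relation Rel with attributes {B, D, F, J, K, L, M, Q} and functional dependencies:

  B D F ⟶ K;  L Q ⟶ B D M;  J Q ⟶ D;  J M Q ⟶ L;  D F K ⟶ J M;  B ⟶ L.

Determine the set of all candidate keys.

Attributes F, Q never appear on any right-hand side, so every candidate key must contain {F, Q}.
{F, Q}⁺ = {F, Q}, which is not all of the schema, so we must add further attributes.
{B, F, Q}⁺: B→L adds L; LQ→BDM adds D, M; BDF→K adds K; DFK→JM adds J → {B, D, F, J, K, L, M, Q}. Minimal: {F, Q}⁺ = {F, Q}; {B, Q}⁺ = {B, D, L, M, Q}; {B, F}⁺ = {B, F, L} — none reach the full schema.
{F, L, Q}⁺: LQ→BDM adds B, D, M; BDF→K adds K; DFK→JM adds J → {B, D, F, J, K, L, M, Q}. Minimal: {L, Q}⁺ = {B, D, L, M, Q}; {F, Q}⁺ = {F, Q}; {F, L}⁺ = {F, L} — none reach the full schema.
{D, F, K, Q}⁺: DFK→JM adds J, M; JMQ→L adds L; LQ→BDM adds B → {B, D, F, J, K, L, M, Q}. Minimal: {F, K, Q}⁺ = {F, K, Q}; {D, K, Q}⁺ = {D, K, Q}; {D, F, Q}⁺ = {D, F, Q}; … — none reach the full schema.
{F, J, K, Q}⁺: JQ→D adds D; DFK→JM adds M; JMQ→L adds L; LQ→BDM adds B → {B, D, F, J, K, L, M, Q}. Minimal: {J, K, Q}⁺ = {D, J, K, Q}; {F, K, Q}⁺ = {F, K, Q}; {F, J, Q}⁺ = {D, F, J, Q}; … — none reach the full schema.
{F, J, M, Q}⁺: JQ→D adds D; JMQ→L adds L; LQ→BDM adds B; BDF→K adds K → {B, D, F, J, K, L, M, Q}. Minimal: {J, M, Q}⁺ = {B, D, J, L, M, Q}; {F, M, Q}⁺ = {F, M, Q}; {F, J, Q}⁺ = {D, F, J, Q}; … — none reach the full schema.

BFQ, FLQ, DFKQ, FJKQ, FJMQ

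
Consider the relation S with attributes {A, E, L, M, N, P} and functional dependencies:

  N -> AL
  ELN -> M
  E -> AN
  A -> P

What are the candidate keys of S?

{E}⁺: E→AN adds A, N; A→P adds P; N→AL adds L; ELN→M adds M → {A, E, L, M, N, P}.

E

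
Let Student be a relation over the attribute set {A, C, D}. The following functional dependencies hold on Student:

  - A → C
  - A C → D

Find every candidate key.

Attribute A never appears on the right-hand side of any dependency, so A must belong to every candidate key.
{A}⁺ = {A, C, D}, which is all of the schema, so {A} is the only candidate key.

{A}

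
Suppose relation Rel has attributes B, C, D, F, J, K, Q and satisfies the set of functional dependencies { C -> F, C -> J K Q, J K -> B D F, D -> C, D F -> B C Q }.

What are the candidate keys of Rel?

{C}⁺: C→F adds F; C→JKQ adds J, K, Q; JK→BDF adds B, D → {B, C, D, F, J, K, Q}.
{D}⁺: D→C adds C; C→F adds F; C→JKQ adds J, K, Q; JK→BDF adds B → {B, C, D, F, J, K, Q}.
{J, K}⁺: JK→BDF adds B, D, F; D→C adds C; DF→BCQ adds Q → {B, C, D, F, J, K, Q}. Minimal: {K}⁺ = {K}; {J}⁺ = {J} — none reach the full schema.
Any other superkey contains one of these as a subset, so there are no further candidate keys.

{C}; {D}; {J, K}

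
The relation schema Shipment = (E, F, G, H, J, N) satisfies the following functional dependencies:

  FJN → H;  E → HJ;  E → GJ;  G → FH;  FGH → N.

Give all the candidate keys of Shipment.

Attribute E never appears on the right-hand side of any dependency, so E must belong to every candidate key.
{E}⁺ = {E, F, G, H, J, N}, which is all of the schema, so {E} is the only candidate key.

{E}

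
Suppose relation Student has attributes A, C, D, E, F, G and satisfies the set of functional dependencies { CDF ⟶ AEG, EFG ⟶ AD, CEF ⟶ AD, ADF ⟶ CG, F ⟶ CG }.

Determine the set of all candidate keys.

(D, F); (E, F)

Attribute F never appears on the right-hand side of any dependency, so F must belong to every candidate key.
{F}⁺ = {C, F, G}, which is not all of the schema, so we must add further attributes.
{D, F}⁺: F→CG adds C, G; CDF→AEG adds A, E → {A, C, D, E, F, G}.
{E, F}⁺: F→CG adds C, G; EFG→AD adds A, D → {A, C, D, E, F, G}.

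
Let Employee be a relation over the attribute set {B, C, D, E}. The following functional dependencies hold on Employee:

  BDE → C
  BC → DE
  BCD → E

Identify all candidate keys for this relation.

{B, C}, {B, D, E}

Attribute B never appears on the right-hand side of any dependency, so B must belong to every candidate key.
{B}⁺ = {B}, which is not all of the schema, so we must add further attributes.
{B, C}⁺: BC→DE adds D, E → {B, C, D, E}. Minimal: {C}⁺ = {C}; {B}⁺ = {B} — none reach the full schema.
{B, D, E}⁺: BDE→C adds C → {B, C, D, E}. Minimal: {D, E}⁺ = {D, E}; {B, E}⁺ = {B, E}; {B, D}⁺ = {B, D} — none reach the full schema.
Any other superkey contains one of these as a subset, so there are no further candidate keys.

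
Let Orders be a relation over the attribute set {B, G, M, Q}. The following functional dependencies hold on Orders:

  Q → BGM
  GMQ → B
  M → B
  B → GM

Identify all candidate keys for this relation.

Q

Attribute Q never appears on the right-hand side of any dependency, so Q must belong to every candidate key.
{Q}⁺ = {B, G, M, Q}, which is all of the schema, so {Q} is the only candidate key.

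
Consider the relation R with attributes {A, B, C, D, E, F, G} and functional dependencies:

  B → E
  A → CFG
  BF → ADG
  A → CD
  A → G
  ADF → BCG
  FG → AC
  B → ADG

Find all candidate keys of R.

{A}⁺: A→CFG adds C, F, G; A→CD adds D; ADF→BCG adds B; B→E adds E → {A, B, C, D, E, F, G}.
{B}⁺: B→E adds E; B→ADG adds A, D, G; A→CFG adds C, F → {A, B, C, D, E, F, G}.
{F, G}⁺: FG→AC adds A, C; A→CD adds D; ADF→BCG adds B; B→E adds E → {A, B, C, D, E, F, G}. Minimal: {G}⁺ = {G}; {F}⁺ = {F} — none reach the full schema.
Any other superkey contains one of these as a subset, so there are no further candidate keys.

{A}, {B}, {F, G}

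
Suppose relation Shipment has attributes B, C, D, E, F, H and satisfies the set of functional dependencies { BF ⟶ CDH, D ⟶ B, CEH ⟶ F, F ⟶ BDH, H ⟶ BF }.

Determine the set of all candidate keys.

Attribute E never appears on the right-hand side of any dependency, so E must belong to every candidate key.
{E}⁺ = {E}, which is not all of the schema, so we must add further attributes.
{E, F}⁺: F→BDH adds B, D, H; BF→CDH adds C → {B, C, D, E, F, H}. Minimal: {F}⁺ = {B, C, D, F, H}; {E}⁺ = {E} — none reach the full schema.
{E, H}⁺: H→BF adds B, F; BF→CDH adds C, D → {B, C, D, E, F, H}. Minimal: {H}⁺ = {B, C, D, F, H}; {E}⁺ = {E} — none reach the full schema.
Any other superkey contains one of these as a subset, so there are no further candidate keys.

EF, EH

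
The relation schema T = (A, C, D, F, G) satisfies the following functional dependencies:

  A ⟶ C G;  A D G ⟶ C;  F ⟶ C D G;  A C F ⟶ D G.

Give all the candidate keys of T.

Attributes A, F never appear on any right-hand side, so every candidate key must contain {A, F}.
{A, F}⁺ = {A, C, D, F, G}, which is all of the schema, so {A, F} is the only candidate key.

(A, F)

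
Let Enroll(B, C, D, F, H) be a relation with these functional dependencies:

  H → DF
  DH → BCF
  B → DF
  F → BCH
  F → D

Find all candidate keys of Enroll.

{B}⁺: B→DF adds D, F; F→BCH adds C, H → {B, C, D, F, H}.
{F}⁺: F→BCH adds B, C, H; F→D adds D → {B, C, D, F, H}.
{H}⁺: H→DF adds D, F; DH→BCF adds B, C → {B, C, D, F, H}.
Any other superkey contains one of these as a subset, so there are no further candidate keys.

B, F, H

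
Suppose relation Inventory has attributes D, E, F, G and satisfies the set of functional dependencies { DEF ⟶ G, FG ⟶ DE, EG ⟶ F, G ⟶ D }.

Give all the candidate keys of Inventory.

(E, G), (F, G), (D, E, F)

{E, G}⁺: EG→F adds F; G→D adds D → {D, E, F, G}.
{F, G}⁺: FG→DE adds D, E → {D, E, F, G}.
{D, E, F}⁺: DEF→G adds G → {D, E, F, G}.
Any other superkey contains one of these as a subset, so there are no further candidate keys.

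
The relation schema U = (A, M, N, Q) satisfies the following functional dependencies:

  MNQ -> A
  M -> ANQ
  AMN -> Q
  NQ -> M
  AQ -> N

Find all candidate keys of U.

{M}⁺: M→ANQ adds A, N, Q → {A, M, N, Q}.
{A, Q}⁺: AQ→N adds N; NQ→M adds M → {A, M, N, Q}.
{N, Q}⁺: NQ→M adds M; MNQ→A adds A → {A, M, N, Q}.

(M), (A, Q), (N, Q)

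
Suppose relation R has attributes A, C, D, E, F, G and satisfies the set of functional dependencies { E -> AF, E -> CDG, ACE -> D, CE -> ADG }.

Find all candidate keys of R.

{E}

Attribute E never appears on the right-hand side of any dependency, so E must belong to every candidate key.
{E}⁺ = {A, C, D, E, F, G}, which is all of the schema, so {E} is the only candidate key.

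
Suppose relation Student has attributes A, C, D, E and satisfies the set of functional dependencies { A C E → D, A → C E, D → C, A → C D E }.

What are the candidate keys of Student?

Attribute A never appears on the right-hand side of any dependency, so A must belong to every candidate key.
{A}⁺ = {A, C, D, E}, which is all of the schema, so {A} is the only candidate key.

A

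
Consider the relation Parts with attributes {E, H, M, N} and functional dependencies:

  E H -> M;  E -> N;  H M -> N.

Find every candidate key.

{E, H}

Attributes E, H never appear on any right-hand side, so every candidate key must contain {E, H}.
{E, H}⁺ = {E, H, M, N}, which is all of the schema, so {E, H} is the only candidate key.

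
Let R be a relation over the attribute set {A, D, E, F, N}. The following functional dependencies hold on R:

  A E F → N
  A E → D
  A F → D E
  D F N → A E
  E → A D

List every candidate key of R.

AF, EF, DFN

{A, F}⁺: AF→DE adds D, E; AEF→N adds N → {A, D, E, F, N}. Minimal: {F}⁺ = {F}; {A}⁺ = {A} — none reach the full schema.
{E, F}⁺: E→AD adds A, D; AEF→N adds N → {A, D, E, F, N}. Minimal: {F}⁺ = {F}; {E}⁺ = {A, D, E} — none reach the full schema.
{D, F, N}⁺: DFN→AE adds A, E → {A, D, E, F, N}. Minimal: {F, N}⁺ = {F, N}; {D, N}⁺ = {D, N}; {D, F}⁺ = {D, F} — none reach the full schema.
Any other superkey contains one of these as a subset, so there are no further candidate keys.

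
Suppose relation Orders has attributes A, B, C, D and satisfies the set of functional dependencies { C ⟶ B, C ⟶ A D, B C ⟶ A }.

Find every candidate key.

Attribute C never appears on the right-hand side of any dependency, so C must belong to every candidate key.
{C}⁺ = {A, B, C, D}, which is all of the schema, so {C} is the only candidate key.

{C}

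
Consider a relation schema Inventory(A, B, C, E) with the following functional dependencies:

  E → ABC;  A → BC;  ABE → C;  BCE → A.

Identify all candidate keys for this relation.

{E}⁺: E→ABC adds A, B, C → {A, B, C, E}.
No other minimal superkey exists.

{E}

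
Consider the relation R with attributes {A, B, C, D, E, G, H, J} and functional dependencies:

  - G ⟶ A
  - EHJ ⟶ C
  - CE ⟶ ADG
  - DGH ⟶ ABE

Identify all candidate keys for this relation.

(E, H, J), (D, G, H, J)

Attributes H, J never appear on any right-hand side, so every candidate key must contain {H, J}.
{H, J}⁺ = {H, J}, which is not all of the schema, so we must add further attributes.
{E, H, J}⁺: EHJ→C adds C; CE→ADG adds A, D, G; DGH→ABE adds B → {A, B, C, D, E, G, H, J}. Minimal: {H, J}⁺ = {H, J}; {E, J}⁺ = {E, J}; {E, H}⁺ = {E, H} — none reach the full schema.
{D, G, H, J}⁺: G→A adds A; DGH→ABE adds B, E; EHJ→C adds C → {A, B, C, D, E, G, H, J}. Minimal: {G, H, J}⁺ = {A, G, H, J}; {D, H, J}⁺ = {D, H, J}; {D, G, J}⁺ = {A, D, G, J}; … — none reach the full schema.
Any other superkey contains one of these as a subset, so there are no further candidate keys.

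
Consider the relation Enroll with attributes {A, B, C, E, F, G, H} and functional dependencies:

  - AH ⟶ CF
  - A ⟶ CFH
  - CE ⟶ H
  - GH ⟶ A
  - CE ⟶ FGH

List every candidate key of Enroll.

(A, B, E); (B, C, E); (B, E, G, H)

{A, B, E}⁺: A→CFH adds C, F, H; CE→FGH adds G → {A, B, C, E, F, G, H}.
{B, C, E}⁺: CE→H adds H; CE→FGH adds F, G; GH→A adds A → {A, B, C, E, F, G, H}.
{B, E, G, H}⁺: GH→A adds A; AH→CF adds C, F → {A, B, C, E, F, G, H}.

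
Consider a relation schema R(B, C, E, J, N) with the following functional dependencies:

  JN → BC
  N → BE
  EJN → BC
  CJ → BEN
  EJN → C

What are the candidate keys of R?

Attribute J never appears on the right-hand side of any dependency, so J must belong to every candidate key.
{J}⁺ = {J}, which is not all of the schema, so we must add further attributes.
{C, J}⁺: CJ→BEN adds B, E, N → {B, C, E, J, N}. Minimal: {J}⁺ = {J}; {C}⁺ = {C} — none reach the full schema.
{J, N}⁺: JN→BC adds B, C; N→BE adds E → {B, C, E, J, N}. Minimal: {N}⁺ = {B, E, N}; {J}⁺ = {J} — none reach the full schema.
Any other superkey contains one of these as a subset, so there are no further candidate keys.

{C, J}, {J, N}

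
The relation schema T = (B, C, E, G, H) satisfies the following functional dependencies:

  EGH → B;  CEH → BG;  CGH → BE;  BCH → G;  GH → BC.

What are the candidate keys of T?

Attribute H never appears on the right-hand side of any dependency, so H must belong to every candidate key.
{H}⁺ = {H}, which is not all of the schema, so we must add further attributes.
{G, H}⁺: GH→BC adds B, C; CGH→BE adds E → {B, C, E, G, H}. Minimal: {H}⁺ = {H}; {G}⁺ = {G} — none reach the full schema.
{B, C, H}⁺: BCH→G adds G; CGH→BE adds E → {B, C, E, G, H}. Minimal: {C, H}⁺ = {C, H}; {B, H}⁺ = {B, H}; {B, C}⁺ = {B, C} — none reach the full schema.
{C, E, H}⁺: CEH→BG adds B, G → {B, C, E, G, H}. Minimal: {E, H}⁺ = {E, H}; {C, H}⁺ = {C, H}; {C, E}⁺ = {C, E} — none reach the full schema.

(G, H); (B, C, H); (C, E, H)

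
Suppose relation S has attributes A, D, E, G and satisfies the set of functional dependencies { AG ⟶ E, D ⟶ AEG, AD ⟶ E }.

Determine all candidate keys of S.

Attribute D never appears on the right-hand side of any dependency, so D must belong to every candidate key.
{D}⁺ = {A, D, E, G}, which is all of the schema, so {D} is the only candidate key.

{D}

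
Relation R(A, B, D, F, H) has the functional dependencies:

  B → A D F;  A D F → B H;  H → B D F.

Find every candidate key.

{B}⁺: B→ADF adds A, D, F; ADF→BH adds H → {A, B, D, F, H}.
{H}⁺: H→BDF adds B, D, F; B→ADF adds A → {A, B, D, F, H}.
{A, D, F}⁺: ADF→BH adds B, H → {A, B, D, F, H}. Minimal: {D, F}⁺ = {D, F}; {A, F}⁺ = {A, F}; {A, D}⁺ = {A, D} — none reach the full schema.

{B}, {H}, {A, D, F}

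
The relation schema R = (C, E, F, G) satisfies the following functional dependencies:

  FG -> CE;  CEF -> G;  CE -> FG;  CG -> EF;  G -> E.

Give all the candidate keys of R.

{C, E}⁺: CE→FG adds F, G → {C, E, F, G}.
{C, G}⁺: CG→EF adds E, F → {C, E, F, G}.
{F, G}⁺: FG→CE adds C, E → {C, E, F, G}.
Any other superkey contains one of these as a subset, so there are no further candidate keys.

{C, E}; {C, G}; {F, G}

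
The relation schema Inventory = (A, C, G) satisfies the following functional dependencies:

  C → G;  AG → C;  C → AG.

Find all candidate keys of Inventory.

{C}⁺: C→G adds G; C→AG adds A → {A, C, G}.
{A, G}⁺: AG→C adds C → {A, C, G}. Minimal: {G}⁺ = {G}; {A}⁺ = {A} — none reach the full schema.

{C}, {A, G}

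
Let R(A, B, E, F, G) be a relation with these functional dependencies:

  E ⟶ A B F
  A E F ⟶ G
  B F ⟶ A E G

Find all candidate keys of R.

{E}; {B, F}

{E}⁺: E→ABF adds A, B, F; AEF→G adds G → {A, B, E, F, G}.
{B, F}⁺: BF→AEG adds A, E, G → {A, B, E, F, G}.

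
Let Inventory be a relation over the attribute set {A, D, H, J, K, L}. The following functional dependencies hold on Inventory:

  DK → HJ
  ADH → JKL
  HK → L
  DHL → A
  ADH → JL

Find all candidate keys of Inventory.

{D, K}⁺: DK→HJ adds H, J; HK→L adds L; DHL→A adds A → {A, D, H, J, K, L}. Minimal: {K}⁺ = {K}; {D}⁺ = {D} — none reach the full schema.
{A, D, H}⁺: ADH→JKL adds J, K, L → {A, D, H, J, K, L}. Minimal: {D, H}⁺ = {D, H}; {A, H}⁺ = {A, H}; {A, D}⁺ = {A, D} — none reach the full schema.
{D, H, L}⁺: DHL→A adds A; ADH→JL adds J; ADH→JKL adds K → {A, D, H, J, K, L}. Minimal: {H, L}⁺ = {H, L}; {D, L}⁺ = {D, L}; {D, H}⁺ = {D, H} — none reach the full schema.

DK; ADH; DHL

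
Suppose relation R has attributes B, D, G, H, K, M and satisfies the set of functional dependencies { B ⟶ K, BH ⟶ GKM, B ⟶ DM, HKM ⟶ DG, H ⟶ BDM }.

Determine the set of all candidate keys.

(H)

Attribute H never appears on the right-hand side of any dependency, so H must belong to every candidate key.
{H}⁺ = {B, D, G, H, K, M}, which is all of the schema, so {H} is the only candidate key.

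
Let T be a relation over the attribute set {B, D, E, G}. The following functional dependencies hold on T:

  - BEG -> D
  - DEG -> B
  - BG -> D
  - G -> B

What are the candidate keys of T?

(E, G)

{E, G}⁺: G→B adds B; BEG→D adds D → {B, D, E, G}. Minimal: {G}⁺ = {B, D, G}; {E}⁺ = {E} — none reach the full schema.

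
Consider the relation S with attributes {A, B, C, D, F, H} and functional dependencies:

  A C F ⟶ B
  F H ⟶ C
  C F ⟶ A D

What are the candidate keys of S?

{F, H}

Attributes F, H never appear on any right-hand side, so every candidate key must contain {F, H}.
{F, H}⁺ = {A, B, C, D, F, H}, which is all of the schema, so {F, H} is the only candidate key.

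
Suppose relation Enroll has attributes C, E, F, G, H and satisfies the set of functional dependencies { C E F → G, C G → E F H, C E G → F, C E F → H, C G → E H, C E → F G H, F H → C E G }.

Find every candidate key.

{C, E}⁺: CE→FGH adds F, G, H → {C, E, F, G, H}. Minimal: {E}⁺ = {E}; {C}⁺ = {C} — none reach the full schema.
{C, G}⁺: CG→EFH adds E, F, H → {C, E, F, G, H}. Minimal: {G}⁺ = {G}; {C}⁺ = {C} — none reach the full schema.
{F, H}⁺: FH→CEG adds C, E, G → {C, E, F, G, H}. Minimal: {H}⁺ = {H}; {F}⁺ = {F} — none reach the full schema.
Any other superkey contains one of these as a subset, so there are no further candidate keys.

(C, E); (C, G); (F, H)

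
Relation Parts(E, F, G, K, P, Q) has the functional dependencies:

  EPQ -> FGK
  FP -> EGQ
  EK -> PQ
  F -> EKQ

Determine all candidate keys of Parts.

(F), (E, K), (E, P, Q)

{F}⁺: F→EKQ adds E, K, Q; EK→PQ adds P; EPQ→FGK adds G → {E, F, G, K, P, Q}.
{E, K}⁺: EK→PQ adds P, Q; EPQ→FGK adds F, G → {E, F, G, K, P, Q}. Minimal: {K}⁺ = {K}; {E}⁺ = {E} — none reach the full schema.
{E, P, Q}⁺: EPQ→FGK adds F, G, K → {E, F, G, K, P, Q}. Minimal: {P, Q}⁺ = {P, Q}; {E, Q}⁺ = {E, Q}; {E, P}⁺ = {E, P} — none reach the full schema.
Any other superkey contains one of these as a subset, so there are no further candidate keys.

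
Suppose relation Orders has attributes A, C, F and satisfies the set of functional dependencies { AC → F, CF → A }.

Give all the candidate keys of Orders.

AC, CF

Attribute C never appears on the right-hand side of any dependency, so C must belong to every candidate key.
{C}⁺ = {C}, which is not all of the schema, so we must add further attributes.
{A, C}⁺: AC→F adds F → {A, C, F}. Minimal: {C}⁺ = {C}; {A}⁺ = {A} — none reach the full schema.
{C, F}⁺: CF→A adds A → {A, C, F}. Minimal: {F}⁺ = {F}; {C}⁺ = {C} — none reach the full schema.
Any other superkey contains one of these as a subset, so there are no further candidate keys.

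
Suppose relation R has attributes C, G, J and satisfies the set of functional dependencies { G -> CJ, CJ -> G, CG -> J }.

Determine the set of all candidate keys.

{G}⁺: G→CJ adds C, J → {C, G, J}.
{C, J}⁺: CJ→G adds G → {C, G, J}. Minimal: {J}⁺ = {J}; {C}⁺ = {C} — none reach the full schema.
Any other superkey contains one of these as a subset, so there are no further candidate keys.

G, CJ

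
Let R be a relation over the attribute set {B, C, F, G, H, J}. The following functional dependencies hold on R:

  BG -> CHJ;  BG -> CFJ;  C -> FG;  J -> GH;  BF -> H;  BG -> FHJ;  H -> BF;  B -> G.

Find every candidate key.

{B}⁺: B→G adds G; BG→CHJ adds C, H, J; BG→CFJ adds F → {B, C, F, G, H, J}.
{H}⁺: H→BF adds B, F; B→G adds G; BG→CHJ adds C, J → {B, C, F, G, H, J}.
{J}⁺: J→GH adds G, H; H→BF adds B, F; BG→CHJ adds C → {B, C, F, G, H, J}.
Any other superkey contains one of these as a subset, so there are no further candidate keys.

{B}, {H}, {J}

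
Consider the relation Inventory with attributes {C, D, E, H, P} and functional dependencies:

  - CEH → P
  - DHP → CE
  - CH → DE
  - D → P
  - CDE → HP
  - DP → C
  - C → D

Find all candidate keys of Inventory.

{C, E}, {C, H}, {D, E}, {D, H}

{C, E}⁺: C→D adds D; D→P adds P; CDE→HP adds H → {C, D, E, H, P}.
{C, H}⁺: CH→DE adds D, E; D→P adds P → {C, D, E, H, P}.
{D, E}⁺: D→P adds P; DP→C adds C; CDE→HP adds H → {C, D, E, H, P}.
{D, H}⁺: D→P adds P; DP→C adds C; DHP→CE adds E → {C, D, E, H, P}.
Any other superkey contains one of these as a subset, so there are no further candidate keys.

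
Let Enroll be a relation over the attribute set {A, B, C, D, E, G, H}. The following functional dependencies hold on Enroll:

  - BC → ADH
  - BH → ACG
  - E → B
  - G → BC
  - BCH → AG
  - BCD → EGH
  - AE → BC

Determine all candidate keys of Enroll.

{G}⁺: G→BC adds B, C; BC→ADH adds A, D, H; BCD→EGH adds E → {A, B, C, D, E, G, H}.
{A, E}⁺: E→B adds B; AE→BC adds C; BC→ADH adds D, H; BH→ACG adds G → {A, B, C, D, E, G, H}. Minimal: {E}⁺ = {B, E}; {A}⁺ = {A} — none reach the full schema.
{B, C}⁺: BC→ADH adds A, D, H; BH→ACG adds G; BCD→EGH adds E → {A, B, C, D, E, G, H}. Minimal: {C}⁺ = {C}; {B}⁺ = {B} — none reach the full schema.
{B, H}⁺: BH→ACG adds A, C, G; BC→ADH adds D; BCD→EGH adds E → {A, B, C, D, E, G, H}. Minimal: {H}⁺ = {H}; {B}⁺ = {B} — none reach the full schema.
{C, E}⁺: E→B adds B; BC→ADH adds A, D, H; BH→ACG adds G → {A, B, C, D, E, G, H}. Minimal: {E}⁺ = {B, E}; {C}⁺ = {C} — none reach the full schema.
{E, H}⁺: E→B adds B; BH→ACG adds A, C, G; BC→ADH adds D → {A, B, C, D, E, G, H}. Minimal: {H}⁺ = {H}; {E}⁺ = {B, E} — none reach the full schema.

{G}, {A, E}, {B, C}, {B, H}, {C, E}, {E, H}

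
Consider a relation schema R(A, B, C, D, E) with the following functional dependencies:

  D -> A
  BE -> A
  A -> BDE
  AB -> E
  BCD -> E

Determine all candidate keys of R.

{A, C}; {C, D}; {B, C, E}

Attribute C never appears on the right-hand side of any dependency, so C must belong to every candidate key.
{C}⁺ = {C}, which is not all of the schema, so we must add further attributes.
{A, C}⁺: A→BDE adds B, D, E → {A, B, C, D, E}. Minimal: {C}⁺ = {C}; {A}⁺ = {A, B, D, E} — none reach the full schema.
{C, D}⁺: D→A adds A; A→BDE adds B, E → {A, B, C, D, E}. Minimal: {D}⁺ = {A, B, D, E}; {C}⁺ = {C} — none reach the full schema.
{B, C, E}⁺: BE→A adds A; A→BDE adds D → {A, B, C, D, E}. Minimal: {C, E}⁺ = {C, E}; {B, E}⁺ = {A, B, D, E}; {B, C}⁺ = {B, C} — none reach the full schema.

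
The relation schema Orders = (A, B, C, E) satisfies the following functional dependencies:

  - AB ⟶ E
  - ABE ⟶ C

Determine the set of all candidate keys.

Attributes A, B never appear on any right-hand side, so every candidate key must contain {A, B}.
{A, B}⁺ = {A, B, C, E}, which is all of the schema, so {A, B} is the only candidate key.

{A, B}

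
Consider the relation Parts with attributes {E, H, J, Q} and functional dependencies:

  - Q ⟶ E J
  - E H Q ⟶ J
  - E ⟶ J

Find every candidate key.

(H, Q)

Attributes H, Q never appear on any right-hand side, so every candidate key must contain {H, Q}.
{H, Q}⁺ = {E, H, J, Q}, which is all of the schema, so {H, Q} is the only candidate key.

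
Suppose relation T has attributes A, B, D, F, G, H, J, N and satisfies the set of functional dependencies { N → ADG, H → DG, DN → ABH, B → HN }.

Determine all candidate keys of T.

Attributes F, J never appear on any right-hand side, so every candidate key must contain {F, J}.
{F, J}⁺ = {F, J}, which is not all of the schema, so we must add further attributes.
{B, F, J}⁺: B→HN adds H, N; N→ADG adds A, D, G → {A, B, D, F, G, H, J, N}. Minimal: {F, J}⁺ = {F, J}; {B, J}⁺ = {A, B, D, G, H, J, N}; {B, F}⁺ = {A, B, D, F, G, H, N} — none reach the full schema.
{F, J, N}⁺: N→ADG adds A, D, G; DN→ABH adds B, H → {A, B, D, F, G, H, J, N}. Minimal: {J, N}⁺ = {A, B, D, G, H, J, N}; {F, N}⁺ = {A, B, D, F, G, H, N}; {F, J}⁺ = {F, J} — none reach the full schema.
Any other superkey contains one of these as a subset, so there are no further candidate keys.

BFJ; FJN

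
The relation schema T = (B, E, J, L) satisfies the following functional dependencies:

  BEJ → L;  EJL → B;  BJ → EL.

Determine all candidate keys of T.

BJ; EJL

Attribute J never appears on the right-hand side of any dependency, so J must belong to every candidate key.
{J}⁺ = {J}, which is not all of the schema, so we must add further attributes.
{B, J}⁺: BJ→EL adds E, L → {B, E, J, L}.
{E, J, L}⁺: EJL→B adds B → {B, E, J, L}.
Any other superkey contains one of these as a subset, so there are no further candidate keys.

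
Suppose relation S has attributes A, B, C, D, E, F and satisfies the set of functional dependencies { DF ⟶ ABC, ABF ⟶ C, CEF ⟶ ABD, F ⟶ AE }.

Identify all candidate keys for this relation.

{B, F}⁺: F→AE adds A, E; ABF→C adds C; CEF→ABD adds D → {A, B, C, D, E, F}. Minimal: {F}⁺ = {A, E, F}; {B}⁺ = {B} — none reach the full schema.
{C, F}⁺: F→AE adds A, E; CEF→ABD adds B, D → {A, B, C, D, E, F}. Minimal: {F}⁺ = {A, E, F}; {C}⁺ = {C} — none reach the full schema.
{D, F}⁺: DF→ABC adds A, B, C; F→AE adds E → {A, B, C, D, E, F}. Minimal: {F}⁺ = {A, E, F}; {D}⁺ = {D} — none reach the full schema.

{B, F}; {C, F}; {D, F}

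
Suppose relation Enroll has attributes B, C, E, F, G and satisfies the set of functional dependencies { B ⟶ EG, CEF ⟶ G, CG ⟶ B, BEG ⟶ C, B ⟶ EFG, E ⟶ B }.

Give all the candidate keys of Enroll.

{B}⁺: B→EG adds E, G; BEG→C adds C; B→EFG adds F → {B, C, E, F, G}.
{E}⁺: E→B adds B; B→EG adds G; BEG→C adds C; B→EFG adds F → {B, C, E, F, G}.
{C, G}⁺: CG→B adds B; B→EFG adds E, F → {B, C, E, F, G}. Minimal: {G}⁺ = {G}; {C}⁺ = {C} — none reach the full schema.
Any other superkey contains one of these as a subset, so there are no further candidate keys.

{B}, {E}, {C, G}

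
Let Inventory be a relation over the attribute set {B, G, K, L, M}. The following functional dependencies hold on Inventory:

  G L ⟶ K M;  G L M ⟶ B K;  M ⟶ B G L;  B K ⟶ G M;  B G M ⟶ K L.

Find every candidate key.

{M}⁺: M→BGL adds B, G, L; BGM→KL adds K → {B, G, K, L, M}.
{B, K}⁺: BK→GM adds G, M; BGM→KL adds L → {B, G, K, L, M}. Minimal: {K}⁺ = {K}; {B}⁺ = {B} — none reach the full schema.
{G, L}⁺: GL→KM adds K, M; GLM→BK adds B → {B, G, K, L, M}. Minimal: {L}⁺ = {L}; {G}⁺ = {G} — none reach the full schema.

M; BK; GL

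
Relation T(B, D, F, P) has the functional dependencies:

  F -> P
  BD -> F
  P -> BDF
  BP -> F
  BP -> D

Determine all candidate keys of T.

{F}, {P}, {B, D}

{F}⁺: F→P adds P; P→BDF adds B, D → {B, D, F, P}.
{P}⁺: P→BDF adds B, D, F → {B, D, F, P}.
{B, D}⁺: BD→F adds F; F→P adds P → {B, D, F, P}. Minimal: {D}⁺ = {D}; {B}⁺ = {B} — none reach the full schema.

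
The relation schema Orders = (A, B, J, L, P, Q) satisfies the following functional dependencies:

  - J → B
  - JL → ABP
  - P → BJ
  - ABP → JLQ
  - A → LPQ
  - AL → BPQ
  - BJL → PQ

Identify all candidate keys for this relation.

{A}⁺: A→LPQ adds L, P, Q; AL→BPQ adds B; P→BJ adds J → {A, B, J, L, P, Q}.
{J, L}⁺: J→B adds B; JL→ABP adds A, P; ABP→JLQ adds Q → {A, B, J, L, P, Q}. Minimal: {L}⁺ = {L}; {J}⁺ = {B, J} — none reach the full schema.
{L, P}⁺: P→BJ adds B, J; BJL→PQ adds Q; JL→ABP adds A → {A, B, J, L, P, Q}. Minimal: {P}⁺ = {B, J, P}; {L}⁺ = {L} — none reach the full schema.
Any other superkey contains one of these as a subset, so there are no further candidate keys.

(A), (J, L), (L, P)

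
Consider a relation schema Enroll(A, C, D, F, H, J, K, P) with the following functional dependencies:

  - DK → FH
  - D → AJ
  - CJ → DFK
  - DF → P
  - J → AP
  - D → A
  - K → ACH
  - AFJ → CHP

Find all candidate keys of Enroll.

{C, D}⁺: D→AJ adds A, J; CJ→DFK adds F, K; DF→P adds P; K→ACH adds H → {A, C, D, F, H, J, K, P}. Minimal: {D}⁺ = {A, D, J, P}; {C}⁺ = {C} — none reach the full schema.
{C, J}⁺: CJ→DFK adds D, F, K; DF→P adds P; J→AP adds A; K→ACH adds H → {A, C, D, F, H, J, K, P}. Minimal: {J}⁺ = {A, J, P}; {C}⁺ = {C} — none reach the full schema.
{D, F}⁺: D→AJ adds A, J; DF→P adds P; AFJ→CHP adds C, H; CJ→DFK adds K → {A, C, D, F, H, J, K, P}. Minimal: {F}⁺ = {F}; {D}⁺ = {A, D, J, P} — none reach the full schema.
{D, K}⁺: DK→FH adds F, H; D→AJ adds A, J; DF→P adds P; K→ACH adds C → {A, C, D, F, H, J, K, P}. Minimal: {K}⁺ = {A, C, H, K}; {D}⁺ = {A, D, J, P} — none reach the full schema.
{F, J}⁺: J→AP adds A, P; AFJ→CHP adds C, H; CJ→DFK adds D, K → {A, C, D, F, H, J, K, P}. Minimal: {J}⁺ = {A, J, P}; {F}⁺ = {F} — none reach the full schema.
{J, K}⁺: J→AP adds A, P; K→ACH adds C, H; CJ→DFK adds D, F → {A, C, D, F, H, J, K, P}. Minimal: {K}⁺ = {A, C, H, K}; {J}⁺ = {A, J, P} — none reach the full schema.
Any other superkey contains one of these as a subset, so there are no further candidate keys.

CD, CJ, DF, DK, FJ, JK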